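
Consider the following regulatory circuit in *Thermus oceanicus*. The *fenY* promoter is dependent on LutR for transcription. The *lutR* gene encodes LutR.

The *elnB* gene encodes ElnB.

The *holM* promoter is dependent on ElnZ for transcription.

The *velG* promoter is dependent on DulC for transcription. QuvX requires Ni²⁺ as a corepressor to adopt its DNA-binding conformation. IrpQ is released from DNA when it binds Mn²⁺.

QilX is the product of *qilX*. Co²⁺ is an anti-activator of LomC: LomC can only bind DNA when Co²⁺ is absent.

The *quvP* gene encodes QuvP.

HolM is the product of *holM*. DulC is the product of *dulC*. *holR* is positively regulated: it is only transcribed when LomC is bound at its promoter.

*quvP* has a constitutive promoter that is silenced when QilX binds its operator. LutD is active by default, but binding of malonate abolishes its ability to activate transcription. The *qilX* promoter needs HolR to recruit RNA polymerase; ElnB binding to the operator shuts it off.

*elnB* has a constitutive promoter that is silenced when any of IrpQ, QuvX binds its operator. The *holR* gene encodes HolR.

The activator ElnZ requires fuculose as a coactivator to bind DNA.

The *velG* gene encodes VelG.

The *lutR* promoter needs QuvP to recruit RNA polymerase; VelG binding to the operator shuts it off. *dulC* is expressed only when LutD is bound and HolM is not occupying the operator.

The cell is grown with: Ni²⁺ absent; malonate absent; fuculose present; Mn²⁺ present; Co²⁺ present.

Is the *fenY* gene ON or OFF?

ON

Fuculose is present, so ElnZ is active.
No repressor is bound and ElnZ is active, so *holM* is transcribed.
So HolM is produced and active.
Malonate is absent, so LutD is active.
With repressor HolM bound, *dulC* is not transcribed.
So DulC is not produced.
Required activator DulC is absent, so *velG* is not transcribed.
So VelG is not produced.
Mn²⁺ is present, so IrpQ is inactive.
Ni²⁺ is absent, so QuvX is inactive.
With no repressor bound, *elnB* is transcribed.
So ElnB is produced and active.
Co²⁺ is present, so LomC is inactive.
Required activator LomC is absent, so *holR* is not transcribed.
So HolR is not produced.
With repressor ElnB bound, *qilX* is not transcribed.
So QilX is not produced.
With no repressor bound, *quvP* is transcribed.
So QuvP is produced and active.
No repressor is bound and QuvP is active, so *lutR* is transcribed.
So LutR is produced and active.
No repressor is bound and LutR is active, so *fenY* is transcribed.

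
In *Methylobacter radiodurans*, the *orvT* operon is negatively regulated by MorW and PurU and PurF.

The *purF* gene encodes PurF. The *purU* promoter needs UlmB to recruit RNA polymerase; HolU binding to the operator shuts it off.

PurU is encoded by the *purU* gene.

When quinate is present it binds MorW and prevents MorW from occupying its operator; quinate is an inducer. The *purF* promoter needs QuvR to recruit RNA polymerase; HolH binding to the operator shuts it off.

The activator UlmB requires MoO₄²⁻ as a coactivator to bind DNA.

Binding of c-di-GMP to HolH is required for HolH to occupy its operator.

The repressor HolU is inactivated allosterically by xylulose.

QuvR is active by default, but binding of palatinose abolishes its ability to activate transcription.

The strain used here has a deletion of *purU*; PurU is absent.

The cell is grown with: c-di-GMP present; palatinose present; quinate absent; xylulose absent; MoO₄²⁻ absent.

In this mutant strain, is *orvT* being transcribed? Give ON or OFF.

Quinate is absent, so MorW is active.
PurU is non-functional in this strain, so it has no effect.
Palatinose is present, so QuvR is inactive.
c-di-GMP is present, so HolH is active.
With repressor HolH bound, *purF* is not transcribed.
So PurF is not produced.
With repressor MorW bound, *orvT* is not transcribed.

OFF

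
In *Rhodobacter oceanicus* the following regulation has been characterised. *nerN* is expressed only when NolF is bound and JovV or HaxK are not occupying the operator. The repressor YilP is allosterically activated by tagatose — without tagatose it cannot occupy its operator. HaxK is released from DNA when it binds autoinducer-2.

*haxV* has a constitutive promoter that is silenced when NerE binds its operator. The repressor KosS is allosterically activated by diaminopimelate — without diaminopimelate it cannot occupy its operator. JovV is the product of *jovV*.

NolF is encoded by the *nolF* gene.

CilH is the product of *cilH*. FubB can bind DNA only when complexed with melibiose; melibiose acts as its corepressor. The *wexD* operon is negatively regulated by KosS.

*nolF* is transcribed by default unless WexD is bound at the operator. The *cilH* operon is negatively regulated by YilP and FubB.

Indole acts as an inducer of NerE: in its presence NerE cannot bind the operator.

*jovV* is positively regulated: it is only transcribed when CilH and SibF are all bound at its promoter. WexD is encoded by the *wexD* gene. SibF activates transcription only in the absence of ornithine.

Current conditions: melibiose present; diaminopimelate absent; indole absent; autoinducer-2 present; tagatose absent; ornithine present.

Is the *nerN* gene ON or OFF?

Diaminopimelate is absent, so KosS is inactive.
With no repressor bound, *wexD* is transcribed.
So WexD is produced and active.
With repressor WexD bound, *nolF* is not transcribed.
So NolF is not produced.
Tagatose is absent, so YilP is inactive.
Melibiose is present, so FubB is active.
With repressor FubB bound, *cilH* is not transcribed.
So CilH is not produced.
Ornithine is present, so SibF is inactive.
Required activator CilH is absent, so *jovV* is not transcribed.
So JovV is not produced.
Autoinducer-2 is present, so HaxK is inactive.
Required activator NolF is absent, so *nerN* is not transcribed.

OFF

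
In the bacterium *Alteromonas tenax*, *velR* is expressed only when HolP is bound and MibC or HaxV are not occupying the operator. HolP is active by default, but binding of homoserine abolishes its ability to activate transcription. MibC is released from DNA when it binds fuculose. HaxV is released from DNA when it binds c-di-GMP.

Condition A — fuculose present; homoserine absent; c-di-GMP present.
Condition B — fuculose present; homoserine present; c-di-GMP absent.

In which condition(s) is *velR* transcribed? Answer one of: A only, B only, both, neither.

A only

Condition A:
Fuculose is present, so MibC is inactive.
Homoserine is absent, so HolP is active.
c-di-GMP is present, so HaxV is inactive.
No repressor is bound and HolP is active, so *velR* is transcribed.
→ *velR* is ON in A.
Condition B:
Fuculose is present, so MibC is inactive.
Homoserine is present, so HolP is inactive.
c-di-GMP is absent, so HaxV is active.
With repressor HaxV bound, *velR* is not transcribed.
→ *velR* is OFF in B.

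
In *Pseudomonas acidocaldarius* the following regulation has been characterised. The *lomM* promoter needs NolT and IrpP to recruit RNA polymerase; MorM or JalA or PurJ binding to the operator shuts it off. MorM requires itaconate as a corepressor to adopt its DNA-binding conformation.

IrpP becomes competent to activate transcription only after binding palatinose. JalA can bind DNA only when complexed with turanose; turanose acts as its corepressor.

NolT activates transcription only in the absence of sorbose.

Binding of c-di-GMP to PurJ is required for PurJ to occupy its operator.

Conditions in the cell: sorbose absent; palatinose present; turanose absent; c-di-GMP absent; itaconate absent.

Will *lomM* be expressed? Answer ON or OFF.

ON

Sorbose is absent, so NolT is active.
Itaconate is absent, so MorM is inactive.
Turanose is absent, so JalA is inactive.
Palatinose is present, so IrpP is active.
c-di-GMP is absent, so PurJ is inactive.
No repressor is bound and NolT and IrpP are active, so *lomM* is transcribed.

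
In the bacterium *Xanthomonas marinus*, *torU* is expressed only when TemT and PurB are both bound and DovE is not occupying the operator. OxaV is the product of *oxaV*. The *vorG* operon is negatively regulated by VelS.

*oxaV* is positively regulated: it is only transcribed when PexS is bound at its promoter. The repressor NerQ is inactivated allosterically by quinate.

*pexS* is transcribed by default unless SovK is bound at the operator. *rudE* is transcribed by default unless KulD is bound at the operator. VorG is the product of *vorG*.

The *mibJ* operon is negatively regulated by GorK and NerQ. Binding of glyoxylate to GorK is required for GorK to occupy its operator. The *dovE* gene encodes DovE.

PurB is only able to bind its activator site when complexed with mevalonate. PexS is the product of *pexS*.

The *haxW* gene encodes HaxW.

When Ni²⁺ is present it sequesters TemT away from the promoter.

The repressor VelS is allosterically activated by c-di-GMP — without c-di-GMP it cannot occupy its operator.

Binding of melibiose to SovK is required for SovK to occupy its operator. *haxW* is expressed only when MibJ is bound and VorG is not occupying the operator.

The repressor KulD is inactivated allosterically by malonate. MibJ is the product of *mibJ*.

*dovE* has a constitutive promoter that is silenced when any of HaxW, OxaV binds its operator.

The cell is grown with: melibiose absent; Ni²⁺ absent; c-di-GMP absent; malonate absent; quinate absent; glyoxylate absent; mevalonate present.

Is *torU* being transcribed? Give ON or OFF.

Ni²⁺ is absent, so TemT is active.
Glyoxylate is absent, so GorK is inactive.
Quinate is absent, so NerQ is active.
With repressor NerQ bound, *mibJ* is not transcribed.
So MibJ is not produced.
c-di-GMP is absent, so VelS is inactive.
With no repressor bound, *vorG* is transcribed.
So VorG is produced and active.
With repressor VorG bound, *haxW* is not transcribed.
So HaxW is not produced.
Melibiose is absent, so SovK is inactive.
With no repressor bound, *pexS* is transcribed.
So PexS is produced and active.
No repressor is bound and PexS is active, so *oxaV* is transcribed.
So OxaV is produced and active.
With repressor OxaV bound, *dovE* is not transcribed.
So DovE is not produced.
Mevalonate is present, so PurB is active.
No repressor is bound and TemT and PurB are active, so *torU* is transcribed.

ON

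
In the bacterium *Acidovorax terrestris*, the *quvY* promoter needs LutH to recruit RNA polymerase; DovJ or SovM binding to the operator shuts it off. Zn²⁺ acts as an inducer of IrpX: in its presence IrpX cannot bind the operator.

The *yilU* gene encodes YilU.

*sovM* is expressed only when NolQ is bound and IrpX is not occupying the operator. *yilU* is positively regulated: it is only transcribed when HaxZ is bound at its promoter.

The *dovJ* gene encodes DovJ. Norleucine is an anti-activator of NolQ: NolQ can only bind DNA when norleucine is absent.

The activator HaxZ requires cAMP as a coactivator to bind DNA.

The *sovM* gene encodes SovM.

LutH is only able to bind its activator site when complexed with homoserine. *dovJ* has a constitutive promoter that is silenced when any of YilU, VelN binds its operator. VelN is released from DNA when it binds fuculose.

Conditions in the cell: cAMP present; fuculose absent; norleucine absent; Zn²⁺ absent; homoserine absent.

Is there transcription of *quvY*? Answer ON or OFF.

OFF

cAMP is present, so HaxZ is active.
No repressor is bound and HaxZ is active, so *yilU* is transcribed.
So YilU is produced and active.
Fuculose is absent, so VelN is active.
With repressor YilU bound, *dovJ* is not transcribed.
So DovJ is not produced.
Homoserine is absent, so LutH is inactive.
Zn²⁺ is absent, so IrpX is active.
Norleucine is absent, so NolQ is active.
With repressor IrpX bound, *sovM* is not transcribed.
So SovM is not produced.
Required activator LutH is absent, so *quvY* is not transcribed.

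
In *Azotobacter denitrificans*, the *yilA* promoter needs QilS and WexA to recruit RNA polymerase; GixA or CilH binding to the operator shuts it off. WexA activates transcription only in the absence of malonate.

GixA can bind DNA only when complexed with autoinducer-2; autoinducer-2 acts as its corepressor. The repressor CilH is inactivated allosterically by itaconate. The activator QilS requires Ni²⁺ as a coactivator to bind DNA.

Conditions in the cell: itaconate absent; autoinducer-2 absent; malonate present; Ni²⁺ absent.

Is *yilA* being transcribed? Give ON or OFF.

Autoinducer-2 is absent, so GixA is inactive.
Ni²⁺ is absent, so QilS is inactive.
Malonate is present, so WexA is inactive.
Itaconate is absent, so CilH is active.
With repressor CilH bound, *yilA* is not transcribed.

OFF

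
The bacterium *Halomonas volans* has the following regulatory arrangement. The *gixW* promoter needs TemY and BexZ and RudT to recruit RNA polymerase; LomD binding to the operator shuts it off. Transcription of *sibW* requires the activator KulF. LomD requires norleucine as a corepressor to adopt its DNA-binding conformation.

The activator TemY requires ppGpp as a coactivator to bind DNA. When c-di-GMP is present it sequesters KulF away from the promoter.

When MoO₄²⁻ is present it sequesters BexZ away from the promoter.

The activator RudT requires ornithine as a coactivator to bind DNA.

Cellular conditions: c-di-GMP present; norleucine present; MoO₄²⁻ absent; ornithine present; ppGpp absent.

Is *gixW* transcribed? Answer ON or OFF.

OFF

ppGpp is absent, so TemY is inactive.
MoO₄²⁻ is absent, so BexZ is active.
Ornithine is present, so RudT is active.
Norleucine is present, so LomD is active.
With repressor LomD bound, *gixW* is not transcribed.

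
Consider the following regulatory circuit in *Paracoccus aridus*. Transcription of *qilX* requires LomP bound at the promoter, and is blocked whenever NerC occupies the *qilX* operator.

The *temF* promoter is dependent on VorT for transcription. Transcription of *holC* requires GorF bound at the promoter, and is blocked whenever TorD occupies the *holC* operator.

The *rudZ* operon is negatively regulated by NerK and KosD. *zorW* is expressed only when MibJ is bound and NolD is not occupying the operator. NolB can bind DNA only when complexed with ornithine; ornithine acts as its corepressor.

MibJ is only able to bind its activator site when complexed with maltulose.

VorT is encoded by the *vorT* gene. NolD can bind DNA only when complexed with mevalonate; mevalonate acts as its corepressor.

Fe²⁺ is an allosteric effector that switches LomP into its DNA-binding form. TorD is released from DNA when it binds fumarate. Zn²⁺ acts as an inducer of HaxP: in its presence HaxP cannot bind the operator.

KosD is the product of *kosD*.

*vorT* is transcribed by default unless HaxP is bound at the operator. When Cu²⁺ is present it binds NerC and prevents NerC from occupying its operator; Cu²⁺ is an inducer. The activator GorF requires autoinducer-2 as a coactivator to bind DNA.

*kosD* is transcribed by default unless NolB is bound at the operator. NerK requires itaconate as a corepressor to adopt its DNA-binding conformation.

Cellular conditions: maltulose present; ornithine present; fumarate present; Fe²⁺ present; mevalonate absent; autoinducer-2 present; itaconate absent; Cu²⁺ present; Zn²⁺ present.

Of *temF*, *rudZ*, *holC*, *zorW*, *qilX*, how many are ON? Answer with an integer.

Zn²⁺ is present, so HaxP is inactive.
With no repressor bound, *vorT* is transcribed.
So VorT is produced and active.
No repressor is bound and VorT is active, so *temF* is transcribed.
→ *temF* is ON.
Itaconate is absent, so NerK is inactive.
Ornithine is present, so NolB is active.
With repressor NolB bound, *kosD* is not transcribed.
So KosD is not produced.
With no repressor bound, *rudZ* is transcribed.
→ *rudZ* is ON.
Autoinducer-2 is present, so GorF is active.
Fumarate is present, so TorD is inactive.
No repressor is bound and GorF is active, so *holC* is transcribed.
→ *holC* is ON.
Mevalonate is absent, so NolD is inactive.
Maltulose is present, so MibJ is active.
No repressor is bound and MibJ is active, so *zorW* is transcribed.
→ *zorW* is ON.
Cu²⁺ is present, so NerC is inactive.
Fe²⁺ is present, so LomP is active.
No repressor is bound and LomP is active, so *qilX* is transcribed.
→ *qilX* is ON.
5 of the 5 genes are transcribed.

5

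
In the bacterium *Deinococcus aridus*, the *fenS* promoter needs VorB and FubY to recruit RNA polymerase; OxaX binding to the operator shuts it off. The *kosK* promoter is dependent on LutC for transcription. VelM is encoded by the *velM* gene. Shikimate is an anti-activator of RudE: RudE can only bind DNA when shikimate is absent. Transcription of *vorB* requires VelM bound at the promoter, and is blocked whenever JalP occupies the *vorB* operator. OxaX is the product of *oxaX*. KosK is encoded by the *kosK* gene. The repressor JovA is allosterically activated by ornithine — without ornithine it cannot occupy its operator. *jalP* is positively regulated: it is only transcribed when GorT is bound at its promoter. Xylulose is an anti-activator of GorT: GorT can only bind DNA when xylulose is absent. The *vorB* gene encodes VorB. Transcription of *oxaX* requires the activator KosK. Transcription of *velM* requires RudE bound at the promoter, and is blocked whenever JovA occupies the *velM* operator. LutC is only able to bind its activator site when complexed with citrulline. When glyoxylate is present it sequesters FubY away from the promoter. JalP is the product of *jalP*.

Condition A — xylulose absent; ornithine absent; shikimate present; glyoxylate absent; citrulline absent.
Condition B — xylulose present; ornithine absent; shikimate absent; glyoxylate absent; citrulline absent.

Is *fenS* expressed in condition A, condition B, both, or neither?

Condition A:
Xylulose is absent, so GorT is active.
No repressor is bound and GorT is active, so *jalP* is transcribed.
So JalP is produced and active.
Ornithine is absent, so JovA is inactive.
Shikimate is present, so RudE is inactive.
Required activator RudE is absent, so *velM* is not transcribed.
So VelM is not produced.
With repressor JalP bound, *vorB* is not transcribed.
So VorB is not produced.
Glyoxylate is absent, so FubY is active.
Citrulline is absent, so LutC is inactive.
Required activator LutC is absent, so *kosK* is not transcribed.
So KosK is not produced.
Required activator KosK is absent, so *oxaX* is not transcribed.
So OxaX is not produced.
Required activator VorB is absent, so *fenS* is not transcribed.
→ *fenS* is OFF in A.
Condition B:
Xylulose is present, so GorT is inactive.
Required activator GorT is absent, so *jalP* is not transcribed.
So JalP is not produced.
Ornithine is absent, so JovA is inactive.
Shikimate is absent, so RudE is active.
No repressor is bound and RudE is active, so *velM* is transcribed.
So VelM is produced and active.
No repressor is bound and VelM is active, so *vorB* is transcribed.
So VorB is produced and active.
Glyoxylate is absent, so FubY is active.
Citrulline is absent, so LutC is inactive.
Required activator LutC is absent, so *kosK* is not transcribed.
So KosK is not produced.
Required activator KosK is absent, so *oxaX* is not transcribed.
So OxaX is not produced.
No repressor is bound and VorB and FubY are active, so *fenS* is transcribed.
→ *fenS* is ON in B.

B only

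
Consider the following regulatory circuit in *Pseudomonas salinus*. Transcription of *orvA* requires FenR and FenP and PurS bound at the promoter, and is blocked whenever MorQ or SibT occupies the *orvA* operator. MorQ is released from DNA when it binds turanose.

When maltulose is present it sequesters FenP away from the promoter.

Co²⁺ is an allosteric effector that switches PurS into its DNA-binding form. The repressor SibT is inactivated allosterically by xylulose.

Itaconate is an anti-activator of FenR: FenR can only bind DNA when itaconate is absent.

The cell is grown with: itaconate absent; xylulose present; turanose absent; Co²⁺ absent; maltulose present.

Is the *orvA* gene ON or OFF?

Turanose is absent, so MorQ is active.
Itaconate is absent, so FenR is active.
Xylulose is present, so SibT is inactive.
Maltulose is present, so FenP is inactive.
Co²⁺ is absent, so PurS is inactive.
With repressor MorQ bound, *orvA* is not transcribed.

OFF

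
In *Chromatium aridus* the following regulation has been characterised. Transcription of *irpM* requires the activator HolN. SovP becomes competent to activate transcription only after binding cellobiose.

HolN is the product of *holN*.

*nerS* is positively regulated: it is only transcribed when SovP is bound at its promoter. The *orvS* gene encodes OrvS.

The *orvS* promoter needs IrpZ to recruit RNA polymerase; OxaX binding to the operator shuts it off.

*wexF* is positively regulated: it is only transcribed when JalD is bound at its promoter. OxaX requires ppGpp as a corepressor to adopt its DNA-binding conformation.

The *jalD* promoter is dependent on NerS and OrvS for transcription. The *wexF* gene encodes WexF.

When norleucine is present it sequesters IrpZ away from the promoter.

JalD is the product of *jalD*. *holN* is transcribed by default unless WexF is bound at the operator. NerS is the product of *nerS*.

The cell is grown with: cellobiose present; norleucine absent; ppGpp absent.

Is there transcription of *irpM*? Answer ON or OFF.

Cellobiose is present, so SovP is active.
No repressor is bound and SovP is active, so *nerS* is transcribed.
So NerS is produced and active.
Norleucine is absent, so IrpZ is active.
ppGpp is absent, so OxaX is inactive.
No repressor is bound and IrpZ is active, so *orvS* is transcribed.
So OrvS is produced and active.
No repressor is bound and NerS and OrvS are active, so *jalD* is transcribed.
So JalD is produced and active.
No repressor is bound and JalD is active, so *wexF* is transcribed.
So WexF is produced and active.
With repressor WexF bound, *holN* is not transcribed.
So HolN is not produced.
Required activator HolN is absent, so *irpM* is not transcribed.

OFF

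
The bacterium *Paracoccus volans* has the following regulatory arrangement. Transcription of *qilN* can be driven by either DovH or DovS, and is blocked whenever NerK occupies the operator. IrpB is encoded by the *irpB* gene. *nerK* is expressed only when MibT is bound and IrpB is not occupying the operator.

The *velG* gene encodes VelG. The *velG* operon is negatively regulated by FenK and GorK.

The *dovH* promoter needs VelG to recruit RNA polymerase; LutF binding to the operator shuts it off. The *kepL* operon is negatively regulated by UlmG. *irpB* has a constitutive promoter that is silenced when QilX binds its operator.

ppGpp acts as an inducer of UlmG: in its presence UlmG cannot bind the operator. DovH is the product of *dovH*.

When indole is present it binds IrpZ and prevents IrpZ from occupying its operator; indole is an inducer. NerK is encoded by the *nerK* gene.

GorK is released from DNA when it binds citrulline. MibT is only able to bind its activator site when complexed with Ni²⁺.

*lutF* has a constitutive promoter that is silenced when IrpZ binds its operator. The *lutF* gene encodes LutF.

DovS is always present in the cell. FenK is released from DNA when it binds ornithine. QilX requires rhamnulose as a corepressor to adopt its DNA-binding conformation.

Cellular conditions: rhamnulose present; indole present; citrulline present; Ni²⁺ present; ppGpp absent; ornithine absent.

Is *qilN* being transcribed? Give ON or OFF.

OFF

Ornithine is absent, so FenK is active.
Citrulline is present, so GorK is inactive.
With repressor FenK bound, *velG* is not transcribed.
So VelG is not produced.
Indole is present, so IrpZ is inactive.
With no repressor bound, *lutF* is transcribed.
So LutF is produced and active.
With repressor LutF bound, *dovH* is not transcribed.
So DovH is not produced.
DovS is produced constitutively and is active.
Ni²⁺ is present, so MibT is active.
Rhamnulose is present, so QilX is active.
With repressor QilX bound, *irpB* is not transcribed.
So IrpB is not produced.
No repressor is bound and MibT is active, so *nerK* is transcribed.
So NerK is produced and active.
With repressor NerK bound, *qilN* is not transcribed.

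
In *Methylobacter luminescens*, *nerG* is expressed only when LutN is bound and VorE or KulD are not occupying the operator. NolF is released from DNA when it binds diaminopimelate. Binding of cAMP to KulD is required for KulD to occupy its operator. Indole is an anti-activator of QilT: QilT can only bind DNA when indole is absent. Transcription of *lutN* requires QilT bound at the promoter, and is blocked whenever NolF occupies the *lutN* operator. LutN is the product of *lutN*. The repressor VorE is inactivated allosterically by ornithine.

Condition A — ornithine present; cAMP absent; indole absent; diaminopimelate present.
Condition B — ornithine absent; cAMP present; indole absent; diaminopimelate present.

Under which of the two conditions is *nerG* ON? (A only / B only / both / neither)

Condition A:
Ornithine is present, so VorE is inactive.
cAMP is absent, so KulD is inactive.
Indole is absent, so QilT is active.
Diaminopimelate is present, so NolF is inactive.
No repressor is bound and QilT is active, so *lutN* is transcribed.
So LutN is produced and active.
No repressor is bound and LutN is active, so *nerG* is transcribed.
→ *nerG* is ON in A.
Condition B:
Ornithine is absent, so VorE is active.
cAMP is present, so KulD is active.
Indole is absent, so QilT is active.
Diaminopimelate is present, so NolF is inactive.
No repressor is bound and QilT is active, so *lutN* is transcribed.
So LutN is produced and active.
With repressor VorE bound, *nerG* is not transcribed.
→ *nerG* is OFF in B.

A only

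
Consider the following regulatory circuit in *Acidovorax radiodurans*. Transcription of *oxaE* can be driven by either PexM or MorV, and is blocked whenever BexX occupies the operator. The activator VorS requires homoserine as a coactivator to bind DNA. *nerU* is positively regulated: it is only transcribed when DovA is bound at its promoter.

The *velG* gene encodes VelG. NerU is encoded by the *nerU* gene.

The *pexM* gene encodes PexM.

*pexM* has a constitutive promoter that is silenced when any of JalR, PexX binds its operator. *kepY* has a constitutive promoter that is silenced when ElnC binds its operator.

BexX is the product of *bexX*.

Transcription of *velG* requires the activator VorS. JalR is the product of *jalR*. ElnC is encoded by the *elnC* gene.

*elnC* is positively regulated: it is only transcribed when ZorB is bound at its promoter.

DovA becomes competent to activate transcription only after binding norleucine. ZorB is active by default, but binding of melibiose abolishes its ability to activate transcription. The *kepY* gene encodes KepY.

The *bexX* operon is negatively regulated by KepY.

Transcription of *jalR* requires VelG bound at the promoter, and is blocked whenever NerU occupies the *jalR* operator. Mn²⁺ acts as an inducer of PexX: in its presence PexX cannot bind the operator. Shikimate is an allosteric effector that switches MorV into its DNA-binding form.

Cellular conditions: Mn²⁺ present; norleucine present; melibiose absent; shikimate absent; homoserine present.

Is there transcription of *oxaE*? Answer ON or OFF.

Melibiose is absent, so ZorB is active.
No repressor is bound and ZorB is active, so *elnC* is transcribed.
So ElnC is produced and active.
With repressor ElnC bound, *kepY* is not transcribed.
So KepY is not produced.
With no repressor bound, *bexX* is transcribed.
So BexX is produced and active.
Homoserine is present, so VorS is active.
No repressor is bound and VorS is active, so *velG* is transcribed.
So VelG is produced and active.
Norleucine is present, so DovA is active.
No repressor is bound and DovA is active, so *nerU* is transcribed.
So NerU is produced and active.
With repressor NerU bound, *jalR* is not transcribed.
So JalR is not produced.
Mn²⁺ is present, so PexX is inactive.
With no repressor bound, *pexM* is transcribed.
So PexM is produced and active.
Shikimate is absent, so MorV is inactive.
With repressor BexX bound, *oxaE* is not transcribed.

OFF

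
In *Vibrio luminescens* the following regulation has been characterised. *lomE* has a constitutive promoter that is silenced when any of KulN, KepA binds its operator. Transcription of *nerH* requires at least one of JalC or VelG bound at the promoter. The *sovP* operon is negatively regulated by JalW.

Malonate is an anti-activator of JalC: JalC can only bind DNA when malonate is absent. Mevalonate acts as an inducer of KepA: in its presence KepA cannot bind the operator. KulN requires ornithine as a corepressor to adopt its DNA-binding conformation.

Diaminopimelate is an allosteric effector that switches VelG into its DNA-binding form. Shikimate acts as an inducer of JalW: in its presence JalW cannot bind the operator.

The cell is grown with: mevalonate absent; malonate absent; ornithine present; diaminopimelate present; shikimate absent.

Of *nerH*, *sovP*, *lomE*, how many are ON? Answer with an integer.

Malonate is absent, so JalC is active.
Diaminopimelate is present, so VelG is active.
Activator JalC is present, so *nerH* is transcribed.
→ *nerH* is ON.
Shikimate is absent, so JalW is active.
With repressor JalW bound, *sovP* is not transcribed.
→ *sovP* is OFF.
Ornithine is present, so KulN is active.
Mevalonate is absent, so KepA is active.
With repressor KulN bound, *lomE* is not transcribed.
→ *lomE* is OFF.
1 of the 3 genes is transcribed.

1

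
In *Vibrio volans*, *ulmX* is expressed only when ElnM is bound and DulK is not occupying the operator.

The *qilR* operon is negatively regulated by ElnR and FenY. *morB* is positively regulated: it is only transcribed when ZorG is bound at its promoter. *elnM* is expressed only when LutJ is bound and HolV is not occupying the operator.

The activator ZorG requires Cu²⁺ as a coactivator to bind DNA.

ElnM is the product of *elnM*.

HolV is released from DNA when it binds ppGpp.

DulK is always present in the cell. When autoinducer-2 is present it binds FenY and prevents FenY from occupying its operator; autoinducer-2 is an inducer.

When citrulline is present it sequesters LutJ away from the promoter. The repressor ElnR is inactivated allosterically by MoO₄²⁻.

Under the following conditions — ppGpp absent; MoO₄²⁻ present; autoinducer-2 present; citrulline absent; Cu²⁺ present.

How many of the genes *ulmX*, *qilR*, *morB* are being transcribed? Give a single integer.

Citrulline is absent, so LutJ is active.
ppGpp is absent, so HolV is active.
With repressor HolV bound, *elnM* is not transcribed.
So ElnM is not produced.
DulK is produced constitutively and is active.
With repressor DulK bound, *ulmX* is not transcribed.
→ *ulmX* is OFF.
MoO₄²⁻ is present, so ElnR is inactive.
Autoinducer-2 is present, so FenY is inactive.
With no repressor bound, *qilR* is transcribed.
→ *qilR* is ON.
Cu²⁺ is present, so ZorG is active.
No repressor is bound and ZorG is active, so *morB* is transcribed.
→ *morB* is ON.
2 of the 3 genes are transcribed.

2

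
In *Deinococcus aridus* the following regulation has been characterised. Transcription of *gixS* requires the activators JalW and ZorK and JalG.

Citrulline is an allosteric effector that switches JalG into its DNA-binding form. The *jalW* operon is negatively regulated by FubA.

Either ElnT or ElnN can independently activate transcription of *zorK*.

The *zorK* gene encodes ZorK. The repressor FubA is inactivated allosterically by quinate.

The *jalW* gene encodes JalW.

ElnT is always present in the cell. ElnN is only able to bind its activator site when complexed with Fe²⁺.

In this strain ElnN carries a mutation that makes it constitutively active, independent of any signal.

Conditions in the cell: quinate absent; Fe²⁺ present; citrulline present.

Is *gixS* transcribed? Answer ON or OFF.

OFF

Quinate is absent, so FubA is active.
With repressor FubA bound, *jalW* is not transcribed.
So JalW is not produced.
ElnT is produced constitutively and is active.
ElnN is constitutively active in this strain.
Activator ElnT is present, so *zorK* is transcribed.
So ZorK is produced and active.
Citrulline is present, so JalG is active.
Required activator JalW is absent, so *gixS* is not transcribed.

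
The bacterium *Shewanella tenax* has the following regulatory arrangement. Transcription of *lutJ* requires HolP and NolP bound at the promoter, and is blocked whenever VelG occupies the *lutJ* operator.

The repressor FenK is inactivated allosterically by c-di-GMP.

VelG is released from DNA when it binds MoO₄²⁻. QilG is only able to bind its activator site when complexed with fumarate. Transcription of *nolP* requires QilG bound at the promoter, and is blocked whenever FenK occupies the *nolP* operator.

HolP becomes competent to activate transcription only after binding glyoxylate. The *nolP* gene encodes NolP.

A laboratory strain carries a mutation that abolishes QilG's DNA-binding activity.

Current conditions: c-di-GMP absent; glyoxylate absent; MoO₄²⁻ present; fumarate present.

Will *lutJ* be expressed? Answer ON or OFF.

OFF

Glyoxylate is absent, so HolP is inactive.
MoO₄²⁻ is present, so VelG is inactive.
QilG is non-functional in this strain, so it has no effect.
c-di-GMP is absent, so FenK is active.
With repressor FenK bound, *nolP* is not transcribed.
So NolP is not produced.
Required activator HolP is absent, so *lutJ* is not transcribed.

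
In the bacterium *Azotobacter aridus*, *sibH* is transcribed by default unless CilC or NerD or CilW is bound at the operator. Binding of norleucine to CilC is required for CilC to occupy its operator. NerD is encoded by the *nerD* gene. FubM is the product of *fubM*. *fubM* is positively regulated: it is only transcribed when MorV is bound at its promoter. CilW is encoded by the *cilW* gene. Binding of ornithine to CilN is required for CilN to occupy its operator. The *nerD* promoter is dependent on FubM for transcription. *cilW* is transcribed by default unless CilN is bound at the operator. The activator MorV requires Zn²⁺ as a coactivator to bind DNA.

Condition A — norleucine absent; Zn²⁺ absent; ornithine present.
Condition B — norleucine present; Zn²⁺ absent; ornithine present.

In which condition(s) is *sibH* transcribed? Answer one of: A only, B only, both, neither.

Condition A:
Norleucine is absent, so CilC is inactive.
Zn²⁺ is absent, so MorV is inactive.
Required activator MorV is absent, so *fubM* is not transcribed.
So FubM is not produced.
Required activator FubM is absent, so *nerD* is not transcribed.
So NerD is not produced.
Ornithine is present, so CilN is active.
With repressor CilN bound, *cilW* is not transcribed.
So CilW is not produced.
With no repressor bound, *sibH* is transcribed.
→ *sibH* is ON in A.
Condition B:
Norleucine is present, so CilC is active.
Zn²⁺ is absent, so MorV is inactive.
Required activator MorV is absent, so *fubM* is not transcribed.
So FubM is not produced.
Required activator FubM is absent, so *nerD* is not transcribed.
So NerD is not produced.
Ornithine is present, so CilN is active.
With repressor CilN bound, *cilW* is not transcribed.
So CilW is not produced.
With repressor CilC bound, *sibH* is not transcribed.
→ *sibH* is OFF in B.

A only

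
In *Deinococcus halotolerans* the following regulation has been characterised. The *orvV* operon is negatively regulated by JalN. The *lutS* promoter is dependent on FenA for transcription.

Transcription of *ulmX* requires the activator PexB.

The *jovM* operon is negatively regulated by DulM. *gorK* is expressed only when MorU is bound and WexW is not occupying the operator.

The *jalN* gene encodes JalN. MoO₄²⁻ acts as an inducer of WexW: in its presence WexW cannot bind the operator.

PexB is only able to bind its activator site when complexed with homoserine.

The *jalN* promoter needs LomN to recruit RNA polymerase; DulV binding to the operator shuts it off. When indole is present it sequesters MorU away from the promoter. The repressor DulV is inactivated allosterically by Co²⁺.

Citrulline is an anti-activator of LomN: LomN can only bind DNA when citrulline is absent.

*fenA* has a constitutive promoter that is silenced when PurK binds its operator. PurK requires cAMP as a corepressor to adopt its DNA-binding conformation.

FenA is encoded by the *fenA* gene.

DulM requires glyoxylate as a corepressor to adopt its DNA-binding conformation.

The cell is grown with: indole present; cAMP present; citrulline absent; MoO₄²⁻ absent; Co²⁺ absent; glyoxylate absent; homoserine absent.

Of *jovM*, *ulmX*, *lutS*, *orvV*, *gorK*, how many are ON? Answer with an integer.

Glyoxylate is absent, so DulM is inactive.
With no repressor bound, *jovM* is transcribed.
→ *jovM* is ON.
Homoserine is absent, so PexB is inactive.
Required activator PexB is absent, so *ulmX* is not transcribed.
→ *ulmX* is OFF.
cAMP is present, so PurK is active.
With repressor PurK bound, *fenA* is not transcribed.
So FenA is not produced.
Required activator FenA is absent, so *lutS* is not transcribed.
→ *lutS* is OFF.
Co²⁺ is absent, so DulV is active.
Citrulline is absent, so LomN is active.
With repressor DulV bound, *jalN* is not transcribed.
So JalN is not produced.
With no repressor bound, *orvV* is transcribed.
→ *orvV* is ON.
Indole is present, so MorU is inactive.
MoO₄²⁻ is absent, so WexW is active.
With repressor WexW bound, *gorK* is not transcribed.
→ *gorK* is OFF.
2 of the 5 genes are transcribed.

2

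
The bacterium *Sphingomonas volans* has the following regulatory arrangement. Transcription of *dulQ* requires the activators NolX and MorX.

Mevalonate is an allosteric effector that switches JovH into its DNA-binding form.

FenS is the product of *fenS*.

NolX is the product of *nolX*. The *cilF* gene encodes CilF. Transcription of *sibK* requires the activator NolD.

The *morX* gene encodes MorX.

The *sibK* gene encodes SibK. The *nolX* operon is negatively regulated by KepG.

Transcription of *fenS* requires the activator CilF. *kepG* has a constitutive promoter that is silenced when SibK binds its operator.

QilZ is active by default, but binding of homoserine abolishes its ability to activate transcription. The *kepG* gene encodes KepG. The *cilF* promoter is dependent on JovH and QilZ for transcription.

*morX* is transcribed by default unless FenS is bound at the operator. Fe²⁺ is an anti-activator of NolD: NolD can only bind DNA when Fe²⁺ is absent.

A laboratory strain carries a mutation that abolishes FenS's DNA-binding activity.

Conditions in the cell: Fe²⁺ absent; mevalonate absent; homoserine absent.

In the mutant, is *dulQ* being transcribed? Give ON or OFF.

Fe²⁺ is absent, so NolD is active.
No repressor is bound and NolD is active, so *sibK* is transcribed.
So SibK is produced and active.
With repressor SibK bound, *kepG* is not transcribed.
So KepG is not produced.
With no repressor bound, *nolX* is transcribed.
So NolX is produced and active.
FenS is non-functional in this strain, so it has no effect.
With no repressor bound, *morX* is transcribed.
So MorX is produced and active.
No repressor is bound and NolX and MorX are active, so *dulQ* is transcribed.

ON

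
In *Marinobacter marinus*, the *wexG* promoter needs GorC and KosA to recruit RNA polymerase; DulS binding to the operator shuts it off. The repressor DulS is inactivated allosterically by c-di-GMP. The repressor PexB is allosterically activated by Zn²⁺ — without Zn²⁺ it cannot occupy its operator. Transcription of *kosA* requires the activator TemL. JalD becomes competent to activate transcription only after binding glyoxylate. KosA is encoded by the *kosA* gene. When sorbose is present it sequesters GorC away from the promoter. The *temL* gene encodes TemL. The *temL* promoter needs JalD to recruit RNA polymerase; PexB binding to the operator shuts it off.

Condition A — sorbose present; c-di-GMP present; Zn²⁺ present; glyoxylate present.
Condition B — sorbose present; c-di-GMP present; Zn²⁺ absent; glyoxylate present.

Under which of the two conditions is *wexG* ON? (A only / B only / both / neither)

neither

Condition A:
Sorbose is present, so GorC is inactive.
c-di-GMP is present, so DulS is inactive.
Zn²⁺ is present, so PexB is active.
Glyoxylate is present, so JalD is active.
With repressor PexB bound, *temL* is not transcribed.
So TemL is not produced.
Required activator TemL is absent, so *kosA* is not transcribed.
So KosA is not produced.
Required activator GorC is absent, so *wexG* is not transcribed.
→ *wexG* is OFF in A.
Condition B:
Sorbose is present, so GorC is inactive.
c-di-GMP is present, so DulS is inactive.
Zn²⁺ is absent, so PexB is inactive.
Glyoxylate is present, so JalD is active.
No repressor is bound and JalD is active, so *temL* is transcribed.
So TemL is produced and active.
No repressor is bound and TemL is active, so *kosA* is transcribed.
So KosA is produced and active.
Required activator GorC is absent, so *wexG* is not transcribed.
→ *wexG* is OFF in B.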